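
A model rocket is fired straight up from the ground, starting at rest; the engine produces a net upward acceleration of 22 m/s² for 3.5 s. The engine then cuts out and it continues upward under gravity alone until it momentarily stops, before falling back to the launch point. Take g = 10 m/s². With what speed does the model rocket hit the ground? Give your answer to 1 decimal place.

Phase 1 (powered ascent): v₀ = 0 m/s, a = 22 m/s².
v = v₀ + at = 0 + (22)(3.5) = 77.0 m/s
Δx = v₀t + ½at² = 0·3.5 + 0.5·22·3.5² = 135 m

Phase 2 (coasting upward): v₀ = 77.0 m/s, a = -10 m/s².
v = v₀ + at → t = (0 − 77.0) / -10 = 7.70 s
v² = v₀² + 2aΔx → Δx = (0² − 77.0²)/(2·-10) = 296 m

Phase 3 (free fall): v₀ = 0 m/s, a = -10 m/s².
Falls 431 m from rest: t = √(2·431/10) = 9.29 s; v = g·t = 92.9 m/s.
Impact speed = 92.9 m/s

92.9 m/s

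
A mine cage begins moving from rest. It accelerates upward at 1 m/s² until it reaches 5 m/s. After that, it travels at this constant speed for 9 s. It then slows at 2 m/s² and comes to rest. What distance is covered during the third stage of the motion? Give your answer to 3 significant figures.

Phase 1 (accelerating): v₀ = 0 m/s, a = 1 m/s².
v = v₀ + at → t = (5 − 0) / 1 = 5.00 s
v² = v₀² + 2aΔx → Δx = (5² − 0²)/(2·1) = 12.5 m

Phase 2 (constant speed): v₀ = 5.00 m/s, a = 0 m/s².
v = v₀ + at = 5.00 + (0)(9) = 5.00 m/s
Δx = v₀t + ½at² = 5.00·9 + 0.5·0·9² = 45.0 m

Phase 3 (decelerating): v₀ = 5.00 m/s, a = -2 m/s².
v = v₀ + at → t = (0 − 5.00) / -2 = 2.50 s
v² = v₀² + 2aΔx → Δx = (0² − 5.00²)/(2·-2) = 6.25 m
Distance in phase 3 = 6.25 m

6.25 m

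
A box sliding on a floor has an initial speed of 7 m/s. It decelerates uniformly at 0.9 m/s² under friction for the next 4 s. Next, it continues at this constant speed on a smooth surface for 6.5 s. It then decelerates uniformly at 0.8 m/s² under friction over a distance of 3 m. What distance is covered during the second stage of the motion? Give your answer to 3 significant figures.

22.1 m

Phase 1 (decelerating): v₀ = 7.00 m/s, a = -0.9 m/s².
v = v₀ + at = 7.00 + (-0.9)(4) = 3.40 m/s
Δx = v₀t + ½at² = 7.00·4 + 0.5·-0.9·4² = 20.8 m

Phase 2 (constant speed): v₀ = 3.40 m/s, a = 0 m/s².
v = v₀ + at = 3.40 + (0)(6.5) = 3.40 m/s
Δx = v₀t + ½at² = 3.40·6.5 + 0.5·0·6.5² = 22.1 m
Distance in phase 2 = 22.1 m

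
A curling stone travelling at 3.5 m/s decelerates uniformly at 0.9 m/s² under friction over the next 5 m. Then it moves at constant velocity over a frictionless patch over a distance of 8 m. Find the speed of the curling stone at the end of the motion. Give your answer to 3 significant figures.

Phase 1 (decelerating): v₀ = 3.50 m/s, a = -0.9 m/s².
v² = v₀² + 2aΔx = 3.50² + 2·-0.9·5 = 3.25 → v = 1.80 m/s
t = (v − v₀)/a = (1.80 − 3.50)/-0.9 = 1.89 s

Phase 2 (constant speed): v₀ = 1.80 m/s, a = 0 m/s².
Constant speed: t = d/v = 8/1.80 = 4.44 s
Final speed = 1.80 m/s

1.80 m/s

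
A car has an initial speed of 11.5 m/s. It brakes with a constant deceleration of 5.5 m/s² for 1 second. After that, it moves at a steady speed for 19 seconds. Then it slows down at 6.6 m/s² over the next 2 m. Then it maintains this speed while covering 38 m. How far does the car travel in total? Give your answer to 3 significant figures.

Phase 1 (decelerating): v₀ = 11.5 m/s, a = -5.5 m/s².
v = v₀ + at = 11.5 + (-5.5)(1) = 6.00 m/s
Δx = v₀t + ½at² = 11.5·1 + 0.5·-5.5·1² = 8.75 m

Phase 2 (constant speed): v₀ = 6.00 m/s, a = 0 m/s².
v = v₀ + at = 6.00 + (0)(19) = 6.00 m/s
Δx = v₀t + ½at² = 6.00·19 + 0.5·0·19² = 114 m

Phase 3 (decelerating): v₀ = 6.00 m/s, a = -6.6 m/s².
v² = v₀² + 2aΔx = 6.00² + 2·-6.6·2 = 9.60 → v = 3.10 m/s
t = (v − v₀)/a = (3.10 − 6.00)/-6.6 = 0.440 s

Phase 4 (constant speed): v₀ = 3.10 m/s, a = 0 m/s².
Constant speed: t = d/v = 38/3.10 = 12.3 s
Total distance = 8.75 + 114 + 2.00 + 38.0 = 163 m

163 m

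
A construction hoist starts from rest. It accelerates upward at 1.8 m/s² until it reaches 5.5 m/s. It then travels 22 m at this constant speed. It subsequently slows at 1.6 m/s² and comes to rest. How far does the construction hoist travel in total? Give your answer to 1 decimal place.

Phase 1 (accelerating): v₀ = 0 m/s, a = 1.8 m/s².
v = v₀ + at → t = (5.5 − 0) / 1.8 = 3.06 s
v² = v₀² + 2aΔx → Δx = (5.5² − 0²)/(2·1.8) = 8.40 m

Phase 2 (constant speed): v₀ = 5.50 m/s, a = 0 m/s².
Constant speed: t = d/v = 22/5.50 = 4.00 s

Phase 3 (decelerating): v₀ = 5.50 m/s, a = -1.6 m/s².
v = v₀ + at → t = (0 − 5.50) / -1.6 = 3.44 s
v² = v₀² + 2aΔx → Δx = (0² − 5.50²)/(2·-1.6) = 9.45 m
Total distance = 8.40 + 22.0 + 9.45 = 39.9 m

39.9 m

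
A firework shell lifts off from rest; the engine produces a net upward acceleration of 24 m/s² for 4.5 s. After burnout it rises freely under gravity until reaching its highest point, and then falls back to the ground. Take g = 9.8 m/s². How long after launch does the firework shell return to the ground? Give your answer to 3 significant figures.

Phase 1 (powered ascent): v₀ = 0 m/s, a = 24 m/s².
v = v₀ + at = 0 + (24)(4.5) = 108 m/s
Δx = v₀t + ½at² = 0·4.5 + 0.5·24·4.5² = 243 m

Phase 2 (coasting upward): v₀ = 108 m/s, a = -9.8 m/s².
v = v₀ + at → t = (0 − 108) / -9.8 = 11.0 s
v² = v₀² + 2aΔx → Δx = (0² − 108²)/(2·-9.8) = 595 m

Phase 3 (free fall): v₀ = 0 m/s, a = -9.8 m/s².
Falls 838 m from rest: t = √(2·838/9.8) = 13.1 s; v = g·t = 128 m/s.
Total time = 4.50 + 11.0 + 13.1 = 28.6 s

28.6 s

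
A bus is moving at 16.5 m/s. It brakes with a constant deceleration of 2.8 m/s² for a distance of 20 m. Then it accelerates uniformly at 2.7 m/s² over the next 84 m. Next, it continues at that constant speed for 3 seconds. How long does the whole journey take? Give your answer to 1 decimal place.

8.9 s

Phase 1 (decelerating): v₀ = 16.5 m/s, a = -2.8 m/s².
v² = v₀² + 2aΔx = 16.5² + 2·-2.8·20 = 160 → v = 12.7 m/s
t = (v − v₀)/a = (12.7 − 16.5)/-2.8 = 1.37 s

Phase 2 (accelerating): v₀ = 12.7 m/s, a = 2.7 m/s².
v² = v₀² + 2aΔx = 12.7² + 2·2.7·84 = 614 → v = 24.8 m/s
t = (v − v₀)/a = (24.8 − 12.7)/2.7 = 4.49 s

Phase 3 (constant speed): v₀ = 24.8 m/s, a = 0 m/s².
v = v₀ + at = 24.8 + (0)(3) = 24.8 m/s
Δx = v₀t + ½at² = 24.8·3 + 0.5·0·3² = 74.3 m
Total time = 1.37 + 4.49 + 3.00 = 8.86 s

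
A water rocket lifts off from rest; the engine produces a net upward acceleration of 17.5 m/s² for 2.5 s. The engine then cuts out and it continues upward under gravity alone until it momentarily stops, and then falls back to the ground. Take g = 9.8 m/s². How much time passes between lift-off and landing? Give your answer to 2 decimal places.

12.54 s

Phase 1 (powered ascent): v₀ = 0 m/s, a = 17.5 m/s².
v = v₀ + at = 0 + (17.5)(2.5) = 43.8 m/s
Δx = v₀t + ½at² = 0·2.5 + 0.5·17.5·2.5² = 54.7 m

Phase 2 (coasting upward): v₀ = 43.8 m/s, a = -9.8 m/s².
v = v₀ + at → t = (0 − 43.8) / -9.8 = 4.46 s
v² = v₀² + 2aΔx → Δx = (0² − 43.8²)/(2·-9.8) = 97.7 m

Phase 3 (free fall): v₀ = 0 m/s, a = -9.8 m/s².
Falls 152 m from rest: t = √(2·152/9.8) = 5.58 s; v = g·t = 54.6 m/s.
Total time = 2.50 + 4.46 + 5.58 = 12.5 s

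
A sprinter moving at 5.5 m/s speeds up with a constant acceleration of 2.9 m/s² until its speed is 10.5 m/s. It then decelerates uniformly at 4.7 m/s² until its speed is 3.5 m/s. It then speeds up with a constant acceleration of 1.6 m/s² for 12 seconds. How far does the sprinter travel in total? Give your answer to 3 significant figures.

181 m

Phase 1 (accelerating): v₀ = 5.50 m/s, a = 2.9 m/s².
v = v₀ + at → t = (10.5 − 5.50) / 2.9 = 1.72 s
v² = v₀² + 2aΔx → Δx = (10.5² − 5.50²)/(2·2.9) = 13.8 m

Phase 2 (decelerating): v₀ = 10.5 m/s, a = -4.7 m/s².
v = v₀ + at → t = (3.5 − 10.5) / -4.7 = 1.49 s
v² = v₀² + 2aΔx → Δx = (3.5² − 10.5²)/(2·-4.7) = 10.4 m

Phase 3 (accelerating): v₀ = 3.50 m/s, a = 1.6 m/s².
v = v₀ + at = 3.50 + (1.6)(12) = 22.7 m/s
Δx = v₀t + ½at² = 3.50·12 + 0.5·1.6·12² = 157 m
Total distance = 13.8 + 10.4 + 157 = 181 m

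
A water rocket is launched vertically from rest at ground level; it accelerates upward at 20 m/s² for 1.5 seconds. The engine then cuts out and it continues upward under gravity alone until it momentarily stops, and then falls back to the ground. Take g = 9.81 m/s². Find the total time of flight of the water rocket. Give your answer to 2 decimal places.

Phase 1 (powered ascent): v₀ = 0 m/s, a = 20 m/s².
v = v₀ + at = 0 + (20)(1.5) = 30.0 m/s
Δx = v₀t + ½at² = 0·1.5 + 0.5·20·1.5² = 22.5 m

Phase 2 (coasting upward): v₀ = 30.0 m/s, a = -9.81 m/s².
v = v₀ + at → t = (0 − 30.0) / -9.81 = 3.06 s
v² = v₀² + 2aΔx → Δx = (0² − 30.0²)/(2·-9.81) = 45.9 m

Phase 3 (free fall): v₀ = 0 m/s, a = -9.81 m/s².
Falls 68.4 m from rest: t = √(2·68.4/9.81) = 3.73 s; v = g·t = 36.6 m/s.
Total time = 1.50 + 3.06 + 3.73 = 8.29 s

8.29 s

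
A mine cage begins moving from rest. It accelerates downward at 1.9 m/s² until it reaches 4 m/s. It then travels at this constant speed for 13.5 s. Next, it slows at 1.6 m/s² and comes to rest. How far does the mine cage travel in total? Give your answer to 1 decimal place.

Phase 1 (accelerating): v₀ = 0 m/s, a = 1.9 m/s².
v = v₀ + at → t = (4 − 0) / 1.9 = 2.11 s
v² = v₀² + 2aΔx → Δx = (4² − 0²)/(2·1.9) = 4.21 m

Phase 2 (constant speed): v₀ = 4.00 m/s, a = 0 m/s².
v = v₀ + at = 4.00 + (0)(13.5) = 4.00 m/s
Δx = v₀t + ½at² = 4.00·13.5 + 0.5·0·13.5² = 54.0 m

Phase 3 (decelerating): v₀ = 4.00 m/s, a = -1.6 m/s².
v = v₀ + at → t = (0 − 4.00) / -1.6 = 2.50 s
v² = v₀² + 2aΔx → Δx = (0² − 4.00²)/(2·-1.6) = 5.00 m
Total distance = 4.21 + 54.0 + 5.00 = 63.2 m

63.2 m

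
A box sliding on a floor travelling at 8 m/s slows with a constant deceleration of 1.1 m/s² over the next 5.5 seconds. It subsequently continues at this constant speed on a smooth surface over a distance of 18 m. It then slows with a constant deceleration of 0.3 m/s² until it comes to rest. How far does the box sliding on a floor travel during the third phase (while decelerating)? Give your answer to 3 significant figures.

6.34 m

Phase 1 (decelerating): v₀ = 8.00 m/s, a = -1.1 m/s².
v = v₀ + at = 8.00 + (-1.1)(5.5) = 1.95 m/s
Δx = v₀t + ½at² = 8.00·5.5 + 0.5·-1.1·5.5² = 27.4 m

Phase 2 (constant speed): v₀ = 1.95 m/s, a = 0 m/s².
Constant speed: t = d/v = 18/1.95 = 9.23 s

Phase 3 (decelerating): v₀ = 1.95 m/s, a = -0.3 m/s².
v = v₀ + at → t = (0 − 1.95) / -0.3 = 6.50 s
v² = v₀² + 2aΔx → Δx = (0² − 1.95²)/(2·-0.3) = 6.34 m
Distance in phase 3 = 6.34 m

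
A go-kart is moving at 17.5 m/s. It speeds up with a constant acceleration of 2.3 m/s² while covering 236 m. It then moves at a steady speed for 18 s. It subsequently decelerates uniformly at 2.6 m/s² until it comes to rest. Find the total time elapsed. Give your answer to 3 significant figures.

41.0 s

Phase 1 (accelerating): v₀ = 17.5 m/s, a = 2.3 m/s².
v² = v₀² + 2aΔx = 17.5² + 2·2.3·236 = 1390 → v = 37.3 m/s
t = (v − v₀)/a = (37.3 − 17.5)/2.3 = 8.61 s

Phase 2 (constant speed): v₀ = 37.3 m/s, a = 0 m/s².
v = v₀ + at = 37.3 + (0)(18) = 37.3 m/s
Δx = v₀t + ½at² = 37.3·18 + 0.5·0·18² = 672 m

Phase 3 (decelerating): v₀ = 37.3 m/s, a = -2.6 m/s².
v = v₀ + at → t = (0 − 37.3) / -2.6 = 14.3 s
v² = v₀² + 2aΔx → Δx = (0² − 37.3²)/(2·-2.6) = 268 m
Total time = 8.61 + 18.0 + 14.3 = 41.0 s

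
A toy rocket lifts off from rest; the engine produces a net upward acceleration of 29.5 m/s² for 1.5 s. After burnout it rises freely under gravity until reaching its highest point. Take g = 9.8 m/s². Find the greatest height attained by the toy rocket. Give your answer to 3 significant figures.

Phase 1 (powered ascent): v₀ = 0 m/s, a = 29.5 m/s².
v = v₀ + at = 0 + (29.5)(1.5) = 44.2 m/s
Δx = v₀t + ½at² = 0·1.5 + 0.5·29.5·1.5² = 33.2 m

Phase 2 (coasting upward): v₀ = 44.2 m/s, a = -9.8 m/s².
v = v₀ + at → t = (0 − 44.2) / -9.8 = 4.52 s
v² = v₀² + 2aΔx → Δx = (0² − 44.2²)/(2·-9.8) = 99.9 m
Maximum height = 33.2 + 99.9 = 133 m

133 m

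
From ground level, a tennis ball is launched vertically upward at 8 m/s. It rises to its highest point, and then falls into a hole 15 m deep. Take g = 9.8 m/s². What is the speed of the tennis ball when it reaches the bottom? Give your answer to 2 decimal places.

18.92 m/s

Phase 1 (rising): v₀ = 8.00 m/s, a = -9.8 m/s².
v = v₀ + at → t = (0 − 8.00) / -9.8 = 0.816 s
v² = v₀² + 2aΔx → Δx = (0² − 8.00²)/(2·-9.8) = 3.27 m

Phase 2 (falling): v₀ = 0 m/s, a = -9.8 m/s².
Falls 18.3 m from rest: t = √(2·18.3/9.8) = 1.93 s; v = g·t = 18.9 m/s.
Final speed = 18.9 m/s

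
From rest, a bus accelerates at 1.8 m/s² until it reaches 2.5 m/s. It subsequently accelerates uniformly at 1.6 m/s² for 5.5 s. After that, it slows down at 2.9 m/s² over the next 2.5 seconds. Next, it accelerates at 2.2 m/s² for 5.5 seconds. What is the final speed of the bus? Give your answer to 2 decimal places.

Phase 1 (accelerating): v₀ = 0 m/s, a = 1.8 m/s².
v = v₀ + at → t = (2.5 − 0) / 1.8 = 1.39 s
v² = v₀² + 2aΔx → Δx = (2.5² − 0²)/(2·1.8) = 1.74 m

Phase 2 (accelerating): v₀ = 2.50 m/s, a = 1.6 m/s².
v = v₀ + at = 2.50 + (1.6)(5.5) = 11.3 m/s
Δx = v₀t + ½at² = 2.50·5.5 + 0.5·1.6·5.5² = 38.0 m

Phase 3 (decelerating): v₀ = 11.3 m/s, a = -2.9 m/s².
v = v₀ + at = 11.3 + (-2.9)(2.5) = 4.05 m/s
Δx = v₀t + ½at² = 11.3·2.5 + 0.5·-2.9·2.5² = 19.2 m

Phase 4 (accelerating): v₀ = 4.05 m/s, a = 2.2 m/s².
v = v₀ + at = 4.05 + (2.2)(5.5) = 16.2 m/s
Δx = v₀t + ½at² = 4.05·5.5 + 0.5·2.2·5.5² = 55.6 m
Final speed = 16.2 m/s

16.15 m/s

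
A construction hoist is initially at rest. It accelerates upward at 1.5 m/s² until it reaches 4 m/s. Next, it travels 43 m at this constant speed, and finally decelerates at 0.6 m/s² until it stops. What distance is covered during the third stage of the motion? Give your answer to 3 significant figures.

Phase 1 (accelerating): v₀ = 0 m/s, a = 1.5 m/s².
v = v₀ + at → t = (4 − 0) / 1.5 = 2.67 s
v² = v₀² + 2aΔx → Δx = (4² − 0²)/(2·1.5) = 5.33 m

Phase 2 (constant speed): v₀ = 4.00 m/s, a = 0 m/s².
Constant speed: t = d/v = 43/4.00 = 10.8 s

Phase 3 (decelerating): v₀ = 4.00 m/s, a = -0.6 m/s².
v = v₀ + at → t = (0 − 4.00) / -0.6 = 6.67 s
v² = v₀² + 2aΔx → Δx = (0² − 4.00²)/(2·-0.6) = 13.3 m
Distance in phase 3 = 13.3 m

13.3 m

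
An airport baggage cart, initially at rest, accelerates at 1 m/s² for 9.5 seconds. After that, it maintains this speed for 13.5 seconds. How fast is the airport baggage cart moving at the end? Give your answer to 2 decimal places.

Phase 1 (accelerating): v₀ = 0 m/s, a = 1 m/s².
v = v₀ + at = 0 + (1)(9.5) = 9.50 m/s
Δx = v₀t + ½at² = 0·9.5 + 0.5·1·9.5² = 45.1 m

Phase 2 (constant speed): v₀ = 9.50 m/s, a = 0 m/s².
v = v₀ + at = 9.50 + (0)(13.5) = 9.50 m/s
Δx = v₀t + ½at² = 9.50·13.5 + 0.5·0·13.5² = 128 m
Final speed = 9.50 m/s

9.50 m/s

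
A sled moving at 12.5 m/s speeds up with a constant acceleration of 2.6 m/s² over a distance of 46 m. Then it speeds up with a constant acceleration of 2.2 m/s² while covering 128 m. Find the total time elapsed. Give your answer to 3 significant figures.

Phase 1 (accelerating): v₀ = 12.5 m/s, a = 2.6 m/s².
v² = v₀² + 2aΔx = 12.5² + 2·2.6·46 = 395 → v = 19.9 m/s
t = (v − v₀)/a = (19.9 − 12.5)/2.6 = 2.84 s

Phase 2 (accelerating): v₀ = 19.9 m/s, a = 2.2 m/s².
v² = v₀² + 2aΔx = 19.9² + 2·2.2·128 = 959 → v = 31.0 m/s
t = (v − v₀)/a = (31.0 − 19.9)/2.2 = 5.03 s
Total time = 2.84 + 5.03 = 7.88 s

7.88 s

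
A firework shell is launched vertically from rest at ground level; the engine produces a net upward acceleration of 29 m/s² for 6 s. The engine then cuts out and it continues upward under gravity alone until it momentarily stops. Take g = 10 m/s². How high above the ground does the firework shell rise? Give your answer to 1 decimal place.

Phase 1 (powered ascent): v₀ = 0 m/s, a = 29 m/s².
v = v₀ + at = 0 + (29)(6) = 174 m/s
Δx = v₀t + ½at² = 0·6 + 0.5·29·6² = 522 m

Phase 2 (coasting upward): v₀ = 174 m/s, a = -10 m/s².
v = v₀ + at → t = (0 − 174) / -10 = 17.4 s
v² = v₀² + 2aΔx → Δx = (0² − 174²)/(2·-10) = 1510 m
Maximum height = 522 + 1510 = 2040 m

2035.8 m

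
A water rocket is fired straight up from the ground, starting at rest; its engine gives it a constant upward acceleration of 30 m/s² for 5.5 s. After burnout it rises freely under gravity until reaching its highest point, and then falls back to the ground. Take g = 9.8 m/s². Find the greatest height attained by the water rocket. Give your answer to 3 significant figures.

Phase 1 (powered ascent): v₀ = 0 m/s, a = 30 m/s².
v = v₀ + at = 0 + (30)(5.5) = 165 m/s
Δx = v₀t + ½at² = 0·5.5 + 0.5·30·5.5² = 454 m

Phase 2 (coasting upward): v₀ = 165 m/s, a = -9.8 m/s².
v = v₀ + at → t = (0 − 165) / -9.8 = 16.8 s
v² = v₀² + 2aΔx → Δx = (0² − 165²)/(2·-9.8) = 1390 m
Maximum height = 454 + 1390 = 1840 m

1840 m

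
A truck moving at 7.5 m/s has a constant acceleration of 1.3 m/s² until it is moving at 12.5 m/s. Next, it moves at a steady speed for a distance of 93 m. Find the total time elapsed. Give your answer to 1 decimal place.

11.3 s

Phase 1 (accelerating): v₀ = 7.50 m/s, a = 1.3 m/s².
v = v₀ + at → t = (12.5 − 7.50) / 1.3 = 3.85 s
v² = v₀² + 2aΔx → Δx = (12.5² − 7.50²)/(2·1.3) = 38.5 m

Phase 2 (constant speed): v₀ = 12.5 m/s, a = 0 m/s².
Constant speed: t = d/v = 93/12.5 = 7.44 s
Total time = 3.85 + 7.44 = 11.3 s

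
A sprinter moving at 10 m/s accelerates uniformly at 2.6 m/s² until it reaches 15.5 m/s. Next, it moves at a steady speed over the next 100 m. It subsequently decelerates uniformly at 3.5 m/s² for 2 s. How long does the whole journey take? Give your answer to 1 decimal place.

Phase 1 (accelerating): v₀ = 10.0 m/s, a = 2.6 m/s².
v = v₀ + at → t = (15.5 − 10.0) / 2.6 = 2.12 s
v² = v₀² + 2aΔx → Δx = (15.5² − 10.0²)/(2·2.6) = 27.0 m

Phase 2 (constant speed): v₀ = 15.5 m/s, a = 0 m/s².
Constant speed: t = d/v = 100/15.5 = 6.45 s

Phase 3 (decelerating): v₀ = 15.5 m/s, a = -3.5 m/s².
v = v₀ + at = 15.5 + (-3.5)(2) = 8.50 m/s
Δx = v₀t + ½at² = 15.5·2 + 0.5·-3.5·2² = 24.0 m
Total time = 2.12 + 6.45 + 2.00 = 10.6 s

10.6 s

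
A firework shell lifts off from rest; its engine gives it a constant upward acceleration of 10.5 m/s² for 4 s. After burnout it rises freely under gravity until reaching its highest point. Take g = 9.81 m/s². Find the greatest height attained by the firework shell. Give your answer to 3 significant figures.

174 m

Phase 1 (powered ascent): v₀ = 0 m/s, a = 10.5 m/s².
v = v₀ + at = 0 + (10.5)(4) = 42.0 m/s
Δx = v₀t + ½at² = 0·4 + 0.5·10.5·4² = 84.0 m

Phase 2 (coasting upward): v₀ = 42.0 m/s, a = -9.81 m/s².
v = v₀ + at → t = (0 − 42.0) / -9.81 = 4.28 s
v² = v₀² + 2aΔx → Δx = (0² − 42.0²)/(2·-9.81) = 89.9 m
Maximum height = 84.0 + 89.9 = 174 m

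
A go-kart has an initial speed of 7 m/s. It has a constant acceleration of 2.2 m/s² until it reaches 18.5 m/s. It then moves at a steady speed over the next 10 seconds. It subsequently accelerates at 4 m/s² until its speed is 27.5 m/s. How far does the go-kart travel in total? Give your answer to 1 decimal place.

303.4 m

Phase 1 (accelerating): v₀ = 7.00 m/s, a = 2.2 m/s².
v = v₀ + at → t = (18.5 − 7.00) / 2.2 = 5.23 s
v² = v₀² + 2aΔx → Δx = (18.5² − 7.00²)/(2·2.2) = 66.6 m

Phase 2 (constant speed): v₀ = 18.5 m/s, a = 0 m/s².
v = v₀ + at = 18.5 + (0)(10) = 18.5 m/s
Δx = v₀t + ½at² = 18.5·10 + 0.5·0·10² = 185 m

Phase 3 (accelerating): v₀ = 18.5 m/s, a = 4 m/s².
v = v₀ + at → t = (27.5 − 18.5) / 4 = 2.25 s
v² = v₀² + 2aΔx → Δx = (27.5² − 18.5²)/(2·4) = 51.8 m
Total distance = 66.6 + 185 + 51.8 = 303 m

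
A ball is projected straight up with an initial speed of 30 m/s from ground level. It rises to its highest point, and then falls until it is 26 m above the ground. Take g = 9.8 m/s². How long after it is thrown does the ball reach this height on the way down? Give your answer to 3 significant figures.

5.08 s

Phase 1 (rising): v₀ = 30.0 m/s, a = -9.8 m/s².
v = v₀ + at → t = (0 − 30.0) / -9.8 = 3.06 s
v² = v₀² + 2aΔx → Δx = (0² − 30.0²)/(2·-9.8) = 45.9 m

Phase 2 (falling): v₀ = 0 m/s, a = -9.8 m/s².
Falls 19.9 m from rest: t = √(2·19.9/9.8) = 2.02 s; v = g·t = 19.8 m/s.
Total time = 3.06 + 2.02 = 5.08 s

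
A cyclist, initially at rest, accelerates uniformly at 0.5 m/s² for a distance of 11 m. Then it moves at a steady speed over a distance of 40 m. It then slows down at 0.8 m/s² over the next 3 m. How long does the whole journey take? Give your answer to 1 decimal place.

19.7 s

Phase 1 (accelerating): v₀ = 0 m/s, a = 0.5 m/s².
v² = v₀² + 2aΔx = 0² + 2·0.5·11 = 11.0 → v = 3.32 m/s
t = (v − v₀)/a = (3.32 − 0)/0.5 = 6.63 s

Phase 2 (constant speed): v₀ = 3.32 m/s, a = 0 m/s².
Constant speed: t = d/v = 40/3.32 = 12.1 s

Phase 3 (decelerating): v₀ = 3.32 m/s, a = -0.8 m/s².
v² = v₀² + 2aΔx = 3.32² + 2·-0.8·3 = 6.20 → v = 2.49 m/s
t = (v − v₀)/a = (2.49 − 3.32)/-0.8 = 1.03 s
Total time = 6.63 + 12.1 + 1.03 = 19.7 s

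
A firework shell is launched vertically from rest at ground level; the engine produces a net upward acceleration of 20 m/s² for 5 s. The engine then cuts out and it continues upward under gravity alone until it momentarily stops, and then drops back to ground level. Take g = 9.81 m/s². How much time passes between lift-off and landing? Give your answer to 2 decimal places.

27.64 s

Phase 1 (powered ascent): v₀ = 0 m/s, a = 20 m/s².
v = v₀ + at = 0 + (20)(5) = 100 m/s
Δx = v₀t + ½at² = 0·5 + 0.5·20·5² = 250 m

Phase 2 (coasting upward): v₀ = 100 m/s, a = -9.81 m/s².
v = v₀ + at → t = (0 − 100) / -9.81 = 10.2 s
v² = v₀² + 2aΔx → Δx = (0² − 100²)/(2·-9.81) = 510 m

Phase 3 (free fall): v₀ = 0 m/s, a = -9.81 m/s².
Falls 760 m from rest: t = √(2·760/9.81) = 12.4 s; v = g·t = 122 m/s.
Total time = 5.00 + 10.2 + 12.4 = 27.6 s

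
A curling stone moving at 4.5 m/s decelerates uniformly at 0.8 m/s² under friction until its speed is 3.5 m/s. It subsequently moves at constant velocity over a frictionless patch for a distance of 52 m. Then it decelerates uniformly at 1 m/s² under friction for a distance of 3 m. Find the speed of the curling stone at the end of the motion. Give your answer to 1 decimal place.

2.5 m/s

Phase 1 (decelerating): v₀ = 4.50 m/s, a = -0.8 m/s².
v = v₀ + at → t = (3.5 − 4.50) / -0.8 = 1.25 s
v² = v₀² + 2aΔx → Δx = (3.5² − 4.50²)/(2·-0.8) = 5.00 m

Phase 2 (constant speed): v₀ = 3.50 m/s, a = 0 m/s².
Constant speed: t = d/v = 52/3.50 = 14.9 s

Phase 3 (decelerating): v₀ = 3.50 m/s, a = -1 m/s².
v² = v₀² + 2aΔx = 3.50² + 2·-1·3 = 6.25 → v = 2.50 m/s
t = (v − v₀)/a = (2.50 − 3.50)/-1 = 1.00 s
Final speed = 2.50 m/s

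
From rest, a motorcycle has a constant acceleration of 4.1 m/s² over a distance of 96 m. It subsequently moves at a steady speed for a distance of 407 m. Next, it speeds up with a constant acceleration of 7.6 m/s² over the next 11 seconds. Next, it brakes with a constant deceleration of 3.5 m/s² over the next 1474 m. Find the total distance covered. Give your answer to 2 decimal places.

Phase 1 (accelerating): v₀ = 0 m/s, a = 4.1 m/s².
v² = v₀² + 2aΔx = 0² + 2·4.1·96 = 787 → v = 28.1 m/s
t = (v − v₀)/a = (28.1 − 0)/4.1 = 6.84 s

Phase 2 (constant speed): v₀ = 28.1 m/s, a = 0 m/s².
Constant speed: t = d/v = 407/28.1 = 14.5 s

Phase 3 (accelerating): v₀ = 28.1 m/s, a = 7.6 m/s².
v = v₀ + at = 28.1 + (7.6)(11) = 112 m/s
Δx = v₀t + ½at² = 28.1·11 + 0.5·7.6·11² = 768 m

Phase 4 (decelerating): v₀ = 112 m/s, a = -3.5 m/s².
v² = v₀² + 2aΔx = 112² + 2·-3.5·1474 = 2150 → v = 46.4 m/s
t = (v − v₀)/a = (46.4 − 112)/-3.5 = 18.7 s
Total distance = 96.0 + 407 + 768 + 1470 = 2750 m

2745.43 m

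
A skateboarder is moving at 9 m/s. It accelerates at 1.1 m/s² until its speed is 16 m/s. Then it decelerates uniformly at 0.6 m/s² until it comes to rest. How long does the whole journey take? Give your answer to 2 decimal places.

Phase 1 (accelerating): v₀ = 9.00 m/s, a = 1.1 m/s².
v = v₀ + at → t = (16 − 9.00) / 1.1 = 6.36 s
v² = v₀² + 2aΔx → Δx = (16² − 9.00²)/(2·1.1) = 79.5 m

Phase 2 (decelerating): v₀ = 16.0 m/s, a = -0.6 m/s².
v = v₀ + at → t = (0 − 16.0) / -0.6 = 26.7 s
v² = v₀² + 2aΔx → Δx = (0² − 16.0²)/(2·-0.6) = 213 m
Total time = 6.36 + 26.7 = 33.0 s

33.03 s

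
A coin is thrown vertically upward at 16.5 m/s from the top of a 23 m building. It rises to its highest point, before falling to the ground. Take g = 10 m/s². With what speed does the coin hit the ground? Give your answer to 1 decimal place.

Phase 1 (rising): v₀ = 16.5 m/s, a = -10 m/s².
v = v₀ + at → t = (0 − 16.5) / -10 = 1.65 s
v² = v₀² + 2aΔx → Δx = (0² − 16.5²)/(2·-10) = 13.6 m

Phase 2 (falling): v₀ = 0 m/s, a = -10 m/s².
Falls 36.6 m from rest: t = √(2·36.6/10) = 2.71 s; v = g·t = 27.1 m/s.
Final speed = 27.1 m/s

27.1 m/s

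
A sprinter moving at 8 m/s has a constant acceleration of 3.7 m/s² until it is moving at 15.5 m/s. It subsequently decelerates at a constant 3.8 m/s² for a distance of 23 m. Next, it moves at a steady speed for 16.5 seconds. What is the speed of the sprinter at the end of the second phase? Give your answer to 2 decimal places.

Phase 1 (accelerating): v₀ = 8.00 m/s, a = 3.7 m/s².
v = v₀ + at → t = (15.5 − 8.00) / 3.7 = 2.03 s
v² = v₀² + 2aΔx → Δx = (15.5² − 8.00²)/(2·3.7) = 23.8 m

Phase 2 (decelerating): v₀ = 15.5 m/s, a = -3.8 m/s².
v² = v₀² + 2aΔx = 15.5² + 2·-3.8·23 = 65.5 → v = 8.09 m/s
t = (v − v₀)/a = (8.09 − 15.5)/-3.8 = 1.95 s
Speed at end of phase 2 = 8.09 m/s

8.09 m/s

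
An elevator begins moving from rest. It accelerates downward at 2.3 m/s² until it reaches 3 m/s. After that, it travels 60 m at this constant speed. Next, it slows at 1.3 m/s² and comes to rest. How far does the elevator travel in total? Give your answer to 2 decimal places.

65.42 m

Phase 1 (accelerating): v₀ = 0 m/s, a = 2.3 m/s².
v = v₀ + at → t = (3 − 0) / 2.3 = 1.30 s
v² = v₀² + 2aΔx → Δx = (3² − 0²)/(2·2.3) = 1.96 m

Phase 2 (constant speed): v₀ = 3.00 m/s, a = 0 m/s².
Constant speed: t = d/v = 60/3.00 = 20.0 s

Phase 3 (decelerating): v₀ = 3.00 m/s, a = -1.3 m/s².
v = v₀ + at → t = (0 − 3.00) / -1.3 = 2.31 s
v² = v₀² + 2aΔx → Δx = (0² − 3.00²)/(2·-1.3) = 3.46 m
Total distance = 1.96 + 60.0 + 3.46 = 65.4 m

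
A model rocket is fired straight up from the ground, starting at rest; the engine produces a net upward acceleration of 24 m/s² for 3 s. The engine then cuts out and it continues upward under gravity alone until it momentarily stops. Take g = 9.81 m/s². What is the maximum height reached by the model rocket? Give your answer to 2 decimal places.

372.22 m

Phase 1 (powered ascent): v₀ = 0 m/s, a = 24 m/s².
v = v₀ + at = 0 + (24)(3) = 72.0 m/s
Δx = v₀t + ½at² = 0·3 + 0.5·24·3² = 108 m

Phase 2 (coasting upward): v₀ = 72.0 m/s, a = -9.81 m/s².
v = v₀ + at → t = (0 − 72.0) / -9.81 = 7.34 s
v² = v₀² + 2aΔx → Δx = (0² − 72.0²)/(2·-9.81) = 264 m
Maximum height = 108 + 264 = 372 m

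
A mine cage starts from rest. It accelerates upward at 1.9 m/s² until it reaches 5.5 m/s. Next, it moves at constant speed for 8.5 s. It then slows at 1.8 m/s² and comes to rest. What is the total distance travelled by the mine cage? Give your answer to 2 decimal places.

Phase 1 (accelerating): v₀ = 0 m/s, a = 1.9 m/s².
v = v₀ + at → t = (5.5 − 0) / 1.9 = 2.89 s
v² = v₀² + 2aΔx → Δx = (5.5² − 0²)/(2·1.9) = 7.96 m

Phase 2 (constant speed): v₀ = 5.50 m/s, a = 0 m/s².
v = v₀ + at = 5.50 + (0)(8.5) = 5.50 m/s
Δx = v₀t + ½at² = 5.50·8.5 + 0.5·0·8.5² = 46.8 m

Phase 3 (decelerating): v₀ = 5.50 m/s, a = -1.8 m/s².
v = v₀ + at → t = (0 − 5.50) / -1.8 = 3.06 s
v² = v₀² + 2aΔx → Δx = (0² − 5.50²)/(2·-1.8) = 8.40 m
Total distance = 7.96 + 46.8 + 8.40 = 63.1 m

63.11 m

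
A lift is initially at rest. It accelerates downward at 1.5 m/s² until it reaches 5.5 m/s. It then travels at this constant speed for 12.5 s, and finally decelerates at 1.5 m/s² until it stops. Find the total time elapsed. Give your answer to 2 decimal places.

Phase 1 (accelerating): v₀ = 0 m/s, a = 1.5 m/s².
v = v₀ + at → t = (5.5 − 0) / 1.5 = 3.67 s
v² = v₀² + 2aΔx → Δx = (5.5² − 0²)/(2·1.5) = 10.1 m

Phase 2 (constant speed): v₀ = 5.50 m/s, a = 0 m/s².
v = v₀ + at = 5.50 + (0)(12.5) = 5.50 m/s
Δx = v₀t + ½at² = 5.50·12.5 + 0.5·0·12.5² = 68.8 m

Phase 3 (decelerating): v₀ = 5.50 m/s, a = -1.5 m/s².
v = v₀ + at → t = (0 − 5.50) / -1.5 = 3.67 s
v² = v₀² + 2aΔx → Δx = (0² − 5.50²)/(2·-1.5) = 10.1 m
Total time = 3.67 + 12.5 + 3.67 = 19.8 s

19.83 s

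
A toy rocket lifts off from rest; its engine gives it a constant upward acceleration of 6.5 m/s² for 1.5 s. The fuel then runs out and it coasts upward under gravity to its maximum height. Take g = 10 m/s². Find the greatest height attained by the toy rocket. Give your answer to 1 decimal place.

Phase 1 (powered ascent): v₀ = 0 m/s, a = 6.5 m/s².
v = v₀ + at = 0 + (6.5)(1.5) = 9.75 m/s
Δx = v₀t + ½at² = 0·1.5 + 0.5·6.5·1.5² = 7.31 m

Phase 2 (coasting upward): v₀ = 9.75 m/s, a = -10 m/s².
v = v₀ + at → t = (0 − 9.75) / -10 = 0.975 s
v² = v₀² + 2aΔx → Δx = (0² − 9.75²)/(2·-10) = 4.75 m
Maximum height = 7.31 + 4.75 = 12.1 m

12.1 m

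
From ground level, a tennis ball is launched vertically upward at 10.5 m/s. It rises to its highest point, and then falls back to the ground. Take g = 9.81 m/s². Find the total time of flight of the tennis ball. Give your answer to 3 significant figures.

2.14 s

Phase 1 (rising): v₀ = 10.5 m/s, a = -9.81 m/s².
v = v₀ + at → t = (0 − 10.5) / -9.81 = 1.07 s
v² = v₀² + 2aΔx → Δx = (0² − 10.5²)/(2·-9.81) = 5.62 m

Phase 2 (falling): v₀ = 0 m/s, a = -9.81 m/s².
Falls 5.62 m from rest: t = √(2·5.62/9.81) = 1.07 s; v = g·t = 10.5 m/s.
Total time = 1.07 + 1.07 = 2.14 s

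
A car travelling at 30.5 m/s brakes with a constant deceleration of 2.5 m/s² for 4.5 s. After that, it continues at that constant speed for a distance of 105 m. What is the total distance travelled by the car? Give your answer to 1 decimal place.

Phase 1 (decelerating): v₀ = 30.5 m/s, a = -2.5 m/s².
v = v₀ + at = 30.5 + (-2.5)(4.5) = 19.2 m/s
Δx = v₀t + ½at² = 30.5·4.5 + 0.5·-2.5·4.5² = 112 m

Phase 2 (constant speed): v₀ = 19.2 m/s, a = 0 m/s².
Constant speed: t = d/v = 105/19.2 = 5.45 s
Total distance = 112 + 105 = 217 m

216.9 m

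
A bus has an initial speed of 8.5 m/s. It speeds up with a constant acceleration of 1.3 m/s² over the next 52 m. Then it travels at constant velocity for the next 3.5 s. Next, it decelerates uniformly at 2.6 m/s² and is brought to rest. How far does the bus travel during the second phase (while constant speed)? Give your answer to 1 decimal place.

50.4 m

Phase 1 (accelerating): v₀ = 8.50 m/s, a = 1.3 m/s².
v² = v₀² + 2aΔx = 8.50² + 2·1.3·52 = 207 → v = 14.4 m/s
t = (v − v₀)/a = (14.4 − 8.50)/1.3 = 4.54 s

Phase 2 (constant speed): v₀ = 14.4 m/s, a = 0 m/s².
v = v₀ + at = 14.4 + (0)(3.5) = 14.4 m/s
Δx = v₀t + ½at² = 14.4·3.5 + 0.5·0·3.5² = 50.4 m
Distance in phase 2 = 50.4 m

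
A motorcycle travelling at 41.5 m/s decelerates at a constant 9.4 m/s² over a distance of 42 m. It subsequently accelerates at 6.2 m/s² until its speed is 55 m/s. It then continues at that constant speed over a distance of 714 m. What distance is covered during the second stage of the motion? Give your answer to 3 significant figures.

Phase 1 (decelerating): v₀ = 41.5 m/s, a = -9.4 m/s².
v² = v₀² + 2aΔx = 41.5² + 2·-9.4·42 = 933 → v = 30.5 m/s
t = (v − v₀)/a = (30.5 − 41.5)/-9.4 = 1.17 s

Phase 2 (accelerating): v₀ = 30.5 m/s, a = 6.2 m/s².
v = v₀ + at → t = (55 − 30.5) / 6.2 = 3.95 s
v² = v₀² + 2aΔx → Δx = (55² − 30.5²)/(2·6.2) = 169 m
Distance in phase 2 = 169 m

169 m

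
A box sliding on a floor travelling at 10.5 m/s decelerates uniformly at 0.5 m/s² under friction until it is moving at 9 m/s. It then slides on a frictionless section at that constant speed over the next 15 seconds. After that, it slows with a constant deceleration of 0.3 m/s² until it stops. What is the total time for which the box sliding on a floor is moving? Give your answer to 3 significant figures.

Phase 1 (decelerating): v₀ = 10.5 m/s, a = -0.5 m/s².
v = v₀ + at → t = (9 − 10.5) / -0.5 = 3.00 s
v² = v₀² + 2aΔx → Δx = (9² − 10.5²)/(2·-0.5) = 29.2 m

Phase 2 (constant speed): v₀ = 9.00 m/s, a = 0 m/s².
v = v₀ + at = 9.00 + (0)(15) = 9.00 m/s
Δx = v₀t + ½at² = 9.00·15 + 0.5·0·15² = 135 m

Phase 3 (decelerating): v₀ = 9.00 m/s, a = -0.3 m/s².
v = v₀ + at → t = (0 − 9.00) / -0.3 = 30.0 s
v² = v₀² + 2aΔx → Δx = (0² − 9.00²)/(2·-0.3) = 135 m
Total time = 3.00 + 15.0 + 30.0 = 48.0 s

48.0 s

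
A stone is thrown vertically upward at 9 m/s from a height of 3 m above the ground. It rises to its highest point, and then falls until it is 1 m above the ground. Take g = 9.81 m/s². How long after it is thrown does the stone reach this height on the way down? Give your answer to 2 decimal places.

Phase 1 (rising): v₀ = 9.00 m/s, a = -9.81 m/s².
v = v₀ + at → t = (0 − 9.00) / -9.81 = 0.917 s
v² = v₀² + 2aΔx → Δx = (0² − 9.00²)/(2·-9.81) = 4.13 m

Phase 2 (falling): v₀ = 0 m/s, a = -9.81 m/s².
Falls 6.13 m from rest: t = √(2·6.13/9.81) = 1.12 s; v = g·t = 11.0 m/s.
Total time = 0.917 + 1.12 = 2.04 s

2.04 s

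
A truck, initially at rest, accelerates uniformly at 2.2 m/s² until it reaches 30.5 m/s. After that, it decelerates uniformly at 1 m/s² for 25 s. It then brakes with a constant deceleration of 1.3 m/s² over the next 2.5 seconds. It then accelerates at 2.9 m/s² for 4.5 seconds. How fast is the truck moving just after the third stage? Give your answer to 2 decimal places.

2.25 m/s

Phase 1 (accelerating): v₀ = 0 m/s, a = 2.2 m/s².
v = v₀ + at → t = (30.5 − 0) / 2.2 = 13.9 s
v² = v₀² + 2aΔx → Δx = (30.5² − 0²)/(2·2.2) = 211 m

Phase 2 (decelerating): v₀ = 30.5 m/s, a = -1 m/s².
v = v₀ + at = 30.5 + (-1)(25) = 5.50 m/s
Δx = v₀t + ½at² = 30.5·25 + 0.5·-1·25² = 450 m

Phase 3 (decelerating): v₀ = 5.50 m/s, a = -1.3 m/s².
v = v₀ + at = 5.50 + (-1.3)(2.5) = 2.25 m/s
Δx = v₀t + ½at² = 5.50·2.5 + 0.5·-1.3·2.5² = 9.69 m
Speed at end of phase 3 = 2.25 m/s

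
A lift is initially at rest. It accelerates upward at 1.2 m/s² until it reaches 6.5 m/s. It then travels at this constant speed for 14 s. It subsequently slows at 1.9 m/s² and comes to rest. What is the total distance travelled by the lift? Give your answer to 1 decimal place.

Phase 1 (accelerating): v₀ = 0 m/s, a = 1.2 m/s².
v = v₀ + at → t = (6.5 − 0) / 1.2 = 5.42 s
v² = v₀² + 2aΔx → Δx = (6.5² − 0²)/(2·1.2) = 17.6 m

Phase 2 (constant speed): v₀ = 6.50 m/s, a = 0 m/s².
v = v₀ + at = 6.50 + (0)(14) = 6.50 m/s
Δx = v₀t + ½at² = 6.50·14 + 0.5·0·14² = 91.0 m

Phase 3 (decelerating): v₀ = 6.50 m/s, a = -1.9 m/s².
v = v₀ + at → t = (0 − 6.50) / -1.9 = 3.42 s
v² = v₀² + 2aΔx → Δx = (0² − 6.50²)/(2·-1.9) = 11.1 m
Total distance = 17.6 + 91.0 + 11.1 = 120 m

119.7 m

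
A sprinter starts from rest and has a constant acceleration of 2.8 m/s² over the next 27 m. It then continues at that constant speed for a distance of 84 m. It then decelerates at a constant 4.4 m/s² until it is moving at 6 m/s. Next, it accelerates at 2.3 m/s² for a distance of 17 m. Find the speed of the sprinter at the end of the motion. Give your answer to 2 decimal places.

10.69 m/s

Phase 1 (accelerating): v₀ = 0 m/s, a = 2.8 m/s².
v² = v₀² + 2aΔx = 0² + 2·2.8·27 = 151 → v = 12.3 m/s
t = (v − v₀)/a = (12.3 − 0)/2.8 = 4.39 s

Phase 2 (constant speed): v₀ = 12.3 m/s, a = 0 m/s².
Constant speed: t = d/v = 84/12.3 = 6.83 s

Phase 3 (decelerating): v₀ = 12.3 m/s, a = -4.4 m/s².
v = v₀ + at → t = (6 − 12.3) / -4.4 = 1.43 s
v² = v₀² + 2aΔx → Δx = (6² − 12.3²)/(2·-4.4) = 13.1 m

Phase 4 (accelerating): v₀ = 6.00 m/s, a = 2.3 m/s².
v² = v₀² + 2aΔx = 6.00² + 2·2.3·17 = 114 → v = 10.7 m/s
t = (v − v₀)/a = (10.7 − 6.00)/2.3 = 2.04 s
Final speed = 10.7 m/s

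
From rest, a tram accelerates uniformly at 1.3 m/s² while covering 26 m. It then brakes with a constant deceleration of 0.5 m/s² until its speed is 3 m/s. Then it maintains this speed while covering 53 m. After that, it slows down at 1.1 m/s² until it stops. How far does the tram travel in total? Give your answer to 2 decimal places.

141.69 m

Phase 1 (accelerating): v₀ = 0 m/s, a = 1.3 m/s².
v² = v₀² + 2aΔx = 0² + 2·1.3·26 = 67.6 → v = 8.22 m/s
t = (v − v₀)/a = (8.22 − 0)/1.3 = 6.32 s

Phase 2 (decelerating): v₀ = 8.22 m/s, a = -0.5 m/s².
v = v₀ + at → t = (3 − 8.22) / -0.5 = 10.4 s
v² = v₀² + 2aΔx → Δx = (3² − 8.22²)/(2·-0.5) = 58.6 m

Phase 3 (constant speed): v₀ = 3.00 m/s, a = 0 m/s².
Constant speed: t = d/v = 53/3.00 = 17.7 s

Phase 4 (decelerating): v₀ = 3.00 m/s, a = -1.1 m/s².
v = v₀ + at → t = (0 − 3.00) / -1.1 = 2.73 s
v² = v₀² + 2aΔx → Δx = (0² − 3.00²)/(2·-1.1) = 4.09 m
Total distance = 26.0 + 58.6 + 53.0 + 4.09 = 142 m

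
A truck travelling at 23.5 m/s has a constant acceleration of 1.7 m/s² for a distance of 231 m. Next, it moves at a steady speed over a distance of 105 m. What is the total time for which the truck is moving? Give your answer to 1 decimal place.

10.6 s

Phase 1 (accelerating): v₀ = 23.5 m/s, a = 1.7 m/s².
v² = v₀² + 2aΔx = 23.5² + 2·1.7·231 = 1340 → v = 36.6 m/s
t = (v − v₀)/a = (36.6 − 23.5)/1.7 = 7.69 s

Phase 2 (constant speed): v₀ = 36.6 m/s, a = 0 m/s².
Constant speed: t = d/v = 105/36.6 = 2.87 s
Total time = 7.69 + 2.87 = 10.6 s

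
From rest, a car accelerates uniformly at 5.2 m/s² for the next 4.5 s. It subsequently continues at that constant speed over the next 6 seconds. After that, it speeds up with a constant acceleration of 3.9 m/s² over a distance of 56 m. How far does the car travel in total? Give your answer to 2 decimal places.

Phase 1 (accelerating): v₀ = 0 m/s, a = 5.2 m/s².
v = v₀ + at = 0 + (5.2)(4.5) = 23.4 m/s
Δx = v₀t + ½at² = 0·4.5 + 0.5·5.2·4.5² = 52.7 m

Phase 2 (constant speed): v₀ = 23.4 m/s, a = 0 m/s².
v = v₀ + at = 23.4 + (0)(6) = 23.4 m/s
Δx = v₀t + ½at² = 23.4·6 + 0.5·0·6² = 140 m

Phase 3 (accelerating): v₀ = 23.4 m/s, a = 3.9 m/s².
v² = v₀² + 2aΔx = 23.4² + 2·3.9·56 = 984 → v = 31.4 m/s
t = (v − v₀)/a = (31.4 − 23.4)/3.9 = 2.04 s
Total distance = 52.7 + 140 + 56.0 = 249 m

249.05 m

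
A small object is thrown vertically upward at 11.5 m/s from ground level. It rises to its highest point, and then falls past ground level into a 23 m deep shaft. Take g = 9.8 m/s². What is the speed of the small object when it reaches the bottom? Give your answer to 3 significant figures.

24.1 m/s

Phase 1 (rising): v₀ = 11.5 m/s, a = -9.8 m/s².
v = v₀ + at → t = (0 − 11.5) / -9.8 = 1.17 s
v² = v₀² + 2aΔx → Δx = (0² − 11.5²)/(2·-9.8) = 6.75 m

Phase 2 (falling): v₀ = 0 m/s, a = -9.8 m/s².
Falls 29.7 m from rest: t = √(2·29.7/9.8) = 2.46 s; v = g·t = 24.1 m/s.
Final speed = 24.1 m/s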